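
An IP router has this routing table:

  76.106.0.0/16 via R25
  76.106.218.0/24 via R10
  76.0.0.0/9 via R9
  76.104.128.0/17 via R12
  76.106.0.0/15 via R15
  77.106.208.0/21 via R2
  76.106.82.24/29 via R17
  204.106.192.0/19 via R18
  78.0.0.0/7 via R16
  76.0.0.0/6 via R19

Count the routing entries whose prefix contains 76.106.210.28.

4

Prefixes containing 76.106.210.28:
  76.0.0.0/6 (76.0.0.0 - 79.255.255.255)
  76.0.0.0/9 (76.0.0.0 - 76.127.255.255)
  76.106.0.0/15 (76.106.0.0 - 76.107.255.255)
  76.106.0.0/16 (76.106.0.0 - 76.106.255.255)
Total matching entries: 4.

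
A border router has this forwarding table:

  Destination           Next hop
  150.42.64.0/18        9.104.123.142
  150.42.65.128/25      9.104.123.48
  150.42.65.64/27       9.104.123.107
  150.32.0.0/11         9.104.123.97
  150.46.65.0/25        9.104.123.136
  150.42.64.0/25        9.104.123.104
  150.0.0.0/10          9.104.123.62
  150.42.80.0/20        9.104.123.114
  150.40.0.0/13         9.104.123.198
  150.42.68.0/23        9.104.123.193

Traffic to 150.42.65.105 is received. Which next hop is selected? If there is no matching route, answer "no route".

9.104.123.142

Routes whose prefix contains 150.42.65.105:
  150.0.0.0/10 (150.0.0.0 - 150.63.255.255) -> 9.104.123.62
  150.32.0.0/11 (150.32.0.0 - 150.63.255.255) -> 9.104.123.97
  150.40.0.0/13 (150.40.0.0 - 150.47.255.255) -> 9.104.123.198
  150.42.64.0/18 (150.42.64.0 - 150.42.127.255) -> 9.104.123.142
More-specific entries that do NOT match:
  150.42.65.64/27 (150.42.65.64 - 150.42.65.95) does not contain 150.42.65.105
  150.42.65.128/25 (150.42.65.128 - 150.42.65.255) does not contain 150.42.65.105
  150.46.65.0/25 (150.46.65.0 - 150.46.65.127) does not contain 150.42.65.105
  150.42.64.0/25 (150.42.64.0 - 150.42.64.127) does not contain 150.42.65.105
  150.42.68.0/23 (150.42.68.0 - 150.42.69.255) does not contain 150.42.65.105
  150.42.80.0/20 (150.42.80.0 - 150.42.95.255) does not contain 150.42.65.105
Longest matching prefix is /18 -> next hop 9.104.123.142.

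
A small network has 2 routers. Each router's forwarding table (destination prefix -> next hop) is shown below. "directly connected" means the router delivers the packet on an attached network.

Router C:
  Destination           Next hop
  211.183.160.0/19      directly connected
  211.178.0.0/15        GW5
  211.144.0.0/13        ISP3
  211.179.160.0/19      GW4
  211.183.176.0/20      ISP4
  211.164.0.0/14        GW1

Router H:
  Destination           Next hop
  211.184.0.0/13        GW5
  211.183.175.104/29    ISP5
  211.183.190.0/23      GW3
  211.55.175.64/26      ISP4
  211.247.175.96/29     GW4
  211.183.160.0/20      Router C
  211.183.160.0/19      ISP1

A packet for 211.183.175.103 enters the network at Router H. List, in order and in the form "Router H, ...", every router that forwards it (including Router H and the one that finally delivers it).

Router H, Router C

At Router H: longest match for 211.183.175.103 is 211.183.160.0/20 -> Router C
At Router C: longest match for 211.183.175.103 is 211.183.160.0/19 -> directly connected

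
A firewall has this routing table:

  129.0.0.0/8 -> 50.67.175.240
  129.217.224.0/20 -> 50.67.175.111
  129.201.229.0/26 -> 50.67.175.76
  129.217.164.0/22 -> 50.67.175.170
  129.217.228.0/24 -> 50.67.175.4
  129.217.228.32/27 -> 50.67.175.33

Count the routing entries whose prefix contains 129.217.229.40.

Prefixes containing 129.217.229.40:
  129.0.0.0/8 (129.0.0.0 - 129.255.255.255)
  129.217.224.0/20 (129.217.224.0 - 129.217.239.255)
Total matching entries: 2.

2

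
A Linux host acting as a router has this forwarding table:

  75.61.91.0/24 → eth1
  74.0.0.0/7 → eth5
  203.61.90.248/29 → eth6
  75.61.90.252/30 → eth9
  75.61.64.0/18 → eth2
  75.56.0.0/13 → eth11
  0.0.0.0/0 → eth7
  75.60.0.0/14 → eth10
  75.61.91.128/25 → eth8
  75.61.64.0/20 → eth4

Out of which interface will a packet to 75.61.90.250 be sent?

eth2

Routes whose prefix contains 75.61.90.250:
  0.0.0.0/0 (default, matches everything) -> eth7
  74.0.0.0/7 (74.0.0.0 - 75.255.255.255) -> eth5
  75.56.0.0/13 (75.56.0.0 - 75.63.255.255) -> eth11
  75.60.0.0/14 (75.60.0.0 - 75.63.255.255) -> eth10
  75.61.64.0/18 (75.61.64.0 - 75.61.127.255) -> eth2
More-specific entries that do NOT match:
  75.61.90.252/30 (75.61.90.252 - 75.61.90.255) does not contain 75.61.90.250
  203.61.90.248/29 (203.61.90.248 - 203.61.90.255) does not contain 75.61.90.250
  75.61.91.128/25 (75.61.91.128 - 75.61.91.255) does not contain 75.61.90.250
  75.61.91.0/24 (75.61.91.0 - 75.61.91.255) does not contain 75.61.90.250
  75.61.64.0/20 (75.61.64.0 - 75.61.79.255) does not contain 75.61.90.250
Longest matching prefix is /18 -> interface eth2.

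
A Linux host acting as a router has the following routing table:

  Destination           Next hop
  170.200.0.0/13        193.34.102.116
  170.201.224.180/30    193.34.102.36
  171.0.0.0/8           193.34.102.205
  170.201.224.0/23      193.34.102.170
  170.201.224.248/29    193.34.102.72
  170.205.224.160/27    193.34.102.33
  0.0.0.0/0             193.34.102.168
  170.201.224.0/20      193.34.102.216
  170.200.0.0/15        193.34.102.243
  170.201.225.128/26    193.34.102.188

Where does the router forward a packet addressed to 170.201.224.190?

193.34.102.170

Routes whose prefix contains 170.201.224.190:
  0.0.0.0/0 (default, matches everything) -> 193.34.102.168
  170.200.0.0/13 (170.200.0.0 - 170.207.255.255) -> 193.34.102.116
  170.200.0.0/15 (170.200.0.0 - 170.201.255.255) -> 193.34.102.243
  170.201.224.0/20 (170.201.224.0 - 170.201.239.255) -> 193.34.102.216
  170.201.224.0/23 (170.201.224.0 - 170.201.225.255) -> 193.34.102.170
More-specific entries that do NOT match:
  170.201.224.180/30 (170.201.224.180 - 170.201.224.183) does not contain 170.201.224.190
  170.201.224.248/29 (170.201.224.248 - 170.201.224.255) does not contain 170.201.224.190
  170.205.224.160/27 (170.205.224.160 - 170.205.224.191) does not contain 170.201.224.190
  170.201.225.128/26 (170.201.225.128 - 170.201.225.191) does not contain 170.201.224.190
Longest matching prefix is /23 -> next hop 193.34.102.170.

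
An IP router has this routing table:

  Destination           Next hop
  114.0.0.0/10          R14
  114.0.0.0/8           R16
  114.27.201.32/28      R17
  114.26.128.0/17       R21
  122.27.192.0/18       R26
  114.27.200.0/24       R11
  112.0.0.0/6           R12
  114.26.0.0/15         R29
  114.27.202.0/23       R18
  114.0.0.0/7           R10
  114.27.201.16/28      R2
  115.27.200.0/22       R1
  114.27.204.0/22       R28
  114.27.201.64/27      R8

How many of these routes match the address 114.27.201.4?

Prefixes containing 114.27.201.4:
  112.0.0.0/6 (112.0.0.0 - 115.255.255.255)
  114.0.0.0/7 (114.0.0.0 - 115.255.255.255)
  114.0.0.0/8 (114.0.0.0 - 114.255.255.255)
  114.0.0.0/10 (114.0.0.0 - 114.63.255.255)
  114.26.0.0/15 (114.26.0.0 - 114.27.255.255)
Total matching entries: 5.

5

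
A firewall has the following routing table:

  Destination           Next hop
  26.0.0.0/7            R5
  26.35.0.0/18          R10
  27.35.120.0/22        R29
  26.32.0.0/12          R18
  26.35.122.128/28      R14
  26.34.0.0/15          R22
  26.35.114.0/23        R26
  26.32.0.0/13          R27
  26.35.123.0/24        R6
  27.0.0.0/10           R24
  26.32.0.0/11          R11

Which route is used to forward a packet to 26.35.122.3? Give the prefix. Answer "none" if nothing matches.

26.34.0.0/15

Entries matching 26.35.122.3:
  26.0.0.0/7 (26.0.0.0 - 27.255.255.255)
  26.32.0.0/11 (26.32.0.0 - 26.63.255.255)
  26.32.0.0/12 (26.32.0.0 - 26.47.255.255)
  26.32.0.0/13 (26.32.0.0 - 26.39.255.255)
  26.34.0.0/15 (26.34.0.0 - 26.35.255.255)
Most specific is 26.34.0.0/15.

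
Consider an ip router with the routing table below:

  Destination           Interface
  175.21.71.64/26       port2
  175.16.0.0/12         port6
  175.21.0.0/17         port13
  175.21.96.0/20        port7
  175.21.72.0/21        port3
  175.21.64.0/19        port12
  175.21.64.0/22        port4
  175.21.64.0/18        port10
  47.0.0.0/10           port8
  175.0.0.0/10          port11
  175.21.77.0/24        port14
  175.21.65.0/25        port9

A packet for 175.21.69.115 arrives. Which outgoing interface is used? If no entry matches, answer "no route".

Routes whose prefix contains 175.21.69.115:
  175.0.0.0/10 (175.0.0.0 - 175.63.255.255) -> port11
  175.16.0.0/12 (175.16.0.0 - 175.31.255.255) -> port6
  175.21.0.0/17 (175.21.0.0 - 175.21.127.255) -> port13
  175.21.64.0/18 (175.21.64.0 - 175.21.127.255) -> port10
  175.21.64.0/19 (175.21.64.0 - 175.21.95.255) -> port12
More-specific entries that do NOT match:
  175.21.71.64/26 (175.21.71.64 - 175.21.71.127) does not contain 175.21.69.115
  175.21.65.0/25 (175.21.65.0 - 175.21.65.127) does not contain 175.21.69.115
  175.21.77.0/24 (175.21.77.0 - 175.21.77.255) does not contain 175.21.69.115
  175.21.64.0/22 (175.21.64.0 - 175.21.67.255) does not contain 175.21.69.115
  175.21.72.0/21 (175.21.72.0 - 175.21.79.255) does not contain 175.21.69.115
  175.21.96.0/20 (175.21.96.0 - 175.21.111.255) does not contain 175.21.69.115
Longest matching prefix is /19 -> interface port12.

port12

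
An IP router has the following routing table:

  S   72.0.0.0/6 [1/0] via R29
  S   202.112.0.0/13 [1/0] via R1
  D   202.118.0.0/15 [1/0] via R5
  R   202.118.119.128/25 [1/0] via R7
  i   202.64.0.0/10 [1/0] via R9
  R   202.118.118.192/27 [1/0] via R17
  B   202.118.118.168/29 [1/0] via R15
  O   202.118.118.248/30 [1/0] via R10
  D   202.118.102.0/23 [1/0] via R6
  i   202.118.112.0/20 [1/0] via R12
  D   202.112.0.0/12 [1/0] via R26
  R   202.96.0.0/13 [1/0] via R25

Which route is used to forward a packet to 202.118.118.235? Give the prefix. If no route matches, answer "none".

Entries matching 202.118.118.235:
  202.64.0.0/10 (202.64.0.0 - 202.127.255.255)
  202.112.0.0/12 (202.112.0.0 - 202.127.255.255)
  202.112.0.0/13 (202.112.0.0 - 202.119.255.255)
  202.118.0.0/15 (202.118.0.0 - 202.119.255.255)
  202.118.112.0/20 (202.118.112.0 - 202.118.127.255)
Most specific is 202.118.112.0/20.

202.118.112.0/20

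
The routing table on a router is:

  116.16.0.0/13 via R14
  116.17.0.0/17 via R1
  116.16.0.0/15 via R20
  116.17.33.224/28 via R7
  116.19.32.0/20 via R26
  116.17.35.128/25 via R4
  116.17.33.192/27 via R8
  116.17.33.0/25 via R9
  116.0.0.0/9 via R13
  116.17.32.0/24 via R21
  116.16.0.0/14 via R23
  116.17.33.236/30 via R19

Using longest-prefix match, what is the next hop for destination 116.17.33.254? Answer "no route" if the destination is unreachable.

R1

Routes whose prefix contains 116.17.33.254:
  116.0.0.0/9 (116.0.0.0 - 116.127.255.255) -> R13
  116.16.0.0/13 (116.16.0.0 - 116.23.255.255) -> R14
  116.16.0.0/14 (116.16.0.0 - 116.19.255.255) -> R23
  116.16.0.0/15 (116.16.0.0 - 116.17.255.255) -> R20
  116.17.0.0/17 (116.17.0.0 - 116.17.127.255) -> R1
More-specific entries that do NOT match:
  116.17.33.236/30 (116.17.33.236 - 116.17.33.239) does not contain 116.17.33.254
  116.17.33.224/28 (116.17.33.224 - 116.17.33.239) does not contain 116.17.33.254
  116.17.33.192/27 (116.17.33.192 - 116.17.33.223) does not contain 116.17.33.254
  116.17.35.128/25 (116.17.35.128 - 116.17.35.255) does not contain 116.17.33.254
  116.17.33.0/25 (116.17.33.0 - 116.17.33.127) does not contain 116.17.33.254
  116.17.32.0/24 (116.17.32.0 - 116.17.32.255) does not contain 116.17.33.254
  116.19.32.0/20 (116.19.32.0 - 116.19.47.255) does not contain 116.17.33.254
Longest matching prefix is /17 -> next hop R1.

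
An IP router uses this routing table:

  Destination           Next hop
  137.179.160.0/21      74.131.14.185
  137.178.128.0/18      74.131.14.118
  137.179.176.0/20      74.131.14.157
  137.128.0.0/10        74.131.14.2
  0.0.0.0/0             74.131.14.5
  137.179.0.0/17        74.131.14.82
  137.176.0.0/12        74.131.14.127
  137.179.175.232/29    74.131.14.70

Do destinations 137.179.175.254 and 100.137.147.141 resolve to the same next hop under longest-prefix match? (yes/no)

no

137.179.175.254: longest match 137.176.0.0/12 -> 74.131.14.127
100.137.147.141: longest match 0.0.0.0/0 -> 74.131.14.5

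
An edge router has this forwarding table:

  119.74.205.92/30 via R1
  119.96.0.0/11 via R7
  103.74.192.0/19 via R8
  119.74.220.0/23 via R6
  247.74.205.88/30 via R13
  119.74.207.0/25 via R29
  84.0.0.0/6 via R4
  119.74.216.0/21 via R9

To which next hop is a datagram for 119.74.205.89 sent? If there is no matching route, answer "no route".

no route

No entry's prefix contains 119.74.205.89; there is no default route.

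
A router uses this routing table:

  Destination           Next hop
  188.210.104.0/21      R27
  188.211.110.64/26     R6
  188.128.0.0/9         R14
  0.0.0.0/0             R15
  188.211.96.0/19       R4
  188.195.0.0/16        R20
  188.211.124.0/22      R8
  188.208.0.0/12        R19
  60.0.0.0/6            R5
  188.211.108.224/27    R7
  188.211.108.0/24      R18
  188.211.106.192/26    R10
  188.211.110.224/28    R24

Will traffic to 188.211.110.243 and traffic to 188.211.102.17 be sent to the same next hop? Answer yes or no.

188.211.110.243: longest match 188.211.96.0/19 -> R4
188.211.102.17: longest match 188.211.96.0/19 -> R4

yes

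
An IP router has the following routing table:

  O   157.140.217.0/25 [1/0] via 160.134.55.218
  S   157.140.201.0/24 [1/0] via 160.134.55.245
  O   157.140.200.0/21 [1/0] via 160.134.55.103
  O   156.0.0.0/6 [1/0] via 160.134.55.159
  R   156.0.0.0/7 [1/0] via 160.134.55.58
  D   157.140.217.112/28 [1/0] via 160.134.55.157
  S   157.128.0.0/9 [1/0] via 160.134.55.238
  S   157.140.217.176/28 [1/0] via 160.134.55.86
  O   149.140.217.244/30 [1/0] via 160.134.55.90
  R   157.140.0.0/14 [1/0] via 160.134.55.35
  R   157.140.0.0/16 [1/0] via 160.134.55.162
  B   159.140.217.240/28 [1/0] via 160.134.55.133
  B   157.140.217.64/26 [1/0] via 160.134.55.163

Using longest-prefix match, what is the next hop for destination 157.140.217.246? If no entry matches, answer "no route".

Routes whose prefix contains 157.140.217.246:
  156.0.0.0/6 (156.0.0.0 - 159.255.255.255) -> 160.134.55.159
  156.0.0.0/7 (156.0.0.0 - 157.255.255.255) -> 160.134.55.58
  157.128.0.0/9 (157.128.0.0 - 157.255.255.255) -> 160.134.55.238
  157.140.0.0/14 (157.140.0.0 - 157.143.255.255) -> 160.134.55.35
  157.140.0.0/16 (157.140.0.0 - 157.140.255.255) -> 160.134.55.162
More-specific entries that do NOT match:
  149.140.217.244/30 (149.140.217.244 - 149.140.217.247) does not contain 157.140.217.246
  157.140.217.112/28 (157.140.217.112 - 157.140.217.127) does not contain 157.140.217.246
  157.140.217.176/28 (157.140.217.176 - 157.140.217.191) does not contain 157.140.217.246
  159.140.217.240/28 (159.140.217.240 - 159.140.217.255) does not contain 157.140.217.246
  157.140.217.64/26 (157.140.217.64 - 157.140.217.127) does not contain 157.140.217.246
  157.140.217.0/25 (157.140.217.0 - 157.140.217.127) does not contain 157.140.217.246
  157.140.201.0/24 (157.140.201.0 - 157.140.201.255) does not contain 157.140.217.246
  157.140.200.0/21 (157.140.200.0 - 157.140.207.255) does not contain 157.140.217.246
Longest matching prefix is /16 -> next hop 160.134.55.162.

160.134.55.162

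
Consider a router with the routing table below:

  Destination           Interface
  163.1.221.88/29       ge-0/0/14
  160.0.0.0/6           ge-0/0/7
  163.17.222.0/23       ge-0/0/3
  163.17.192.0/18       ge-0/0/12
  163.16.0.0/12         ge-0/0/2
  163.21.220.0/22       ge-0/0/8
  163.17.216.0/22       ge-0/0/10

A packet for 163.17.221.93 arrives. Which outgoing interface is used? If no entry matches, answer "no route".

Routes whose prefix contains 163.17.221.93:
  160.0.0.0/6 (160.0.0.0 - 163.255.255.255) -> ge-0/0/7
  163.16.0.0/12 (163.16.0.0 - 163.31.255.255) -> ge-0/0/2
  163.17.192.0/18 (163.17.192.0 - 163.17.255.255) -> ge-0/0/12
More-specific entries that do NOT match:
  163.1.221.88/29 (163.1.221.88 - 163.1.221.95) does not contain 163.17.221.93
  163.17.222.0/23 (163.17.222.0 - 163.17.223.255) does not contain 163.17.221.93
  163.21.220.0/22 (163.21.220.0 - 163.21.223.255) does not contain 163.17.221.93
  163.17.216.0/22 (163.17.216.0 - 163.17.219.255) does not contain 163.17.221.93
Longest matching prefix is /18 -> interface ge-0/0/12.

ge-0/0/12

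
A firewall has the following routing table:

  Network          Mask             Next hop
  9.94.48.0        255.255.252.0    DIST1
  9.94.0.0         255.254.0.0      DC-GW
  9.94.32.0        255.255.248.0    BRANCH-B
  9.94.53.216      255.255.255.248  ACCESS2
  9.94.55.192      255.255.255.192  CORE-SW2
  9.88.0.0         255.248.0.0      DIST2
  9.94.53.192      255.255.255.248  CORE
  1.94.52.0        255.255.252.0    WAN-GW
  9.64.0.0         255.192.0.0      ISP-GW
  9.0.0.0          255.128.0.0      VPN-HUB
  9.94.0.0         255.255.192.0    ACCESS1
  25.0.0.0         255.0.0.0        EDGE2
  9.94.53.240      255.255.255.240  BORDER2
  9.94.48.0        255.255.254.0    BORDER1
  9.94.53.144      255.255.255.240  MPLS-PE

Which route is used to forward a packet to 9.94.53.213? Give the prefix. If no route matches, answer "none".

Entries matching 9.94.53.213:
  9.0.0.0/9 (9.0.0.0 - 9.127.255.255)
  9.64.0.0/10 (9.64.0.0 - 9.127.255.255)
  9.88.0.0/13 (9.88.0.0 - 9.95.255.255)
  9.94.0.0/15 (9.94.0.0 - 9.95.255.255)
  9.94.0.0/18 (9.94.0.0 - 9.94.63.255)
Most specific is 9.94.0.0/18.

9.94.0.0/18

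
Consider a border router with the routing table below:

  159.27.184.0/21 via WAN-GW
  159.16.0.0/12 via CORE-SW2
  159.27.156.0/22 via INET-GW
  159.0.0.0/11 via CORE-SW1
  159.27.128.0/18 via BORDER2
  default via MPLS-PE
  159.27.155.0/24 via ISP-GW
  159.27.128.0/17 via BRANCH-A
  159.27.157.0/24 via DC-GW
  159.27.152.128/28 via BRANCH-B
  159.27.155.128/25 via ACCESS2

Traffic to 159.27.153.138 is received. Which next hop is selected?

BORDER2

Routes whose prefix contains 159.27.153.138:
  0.0.0.0/0 (default, matches everything) -> MPLS-PE
  159.0.0.0/11 (159.0.0.0 - 159.31.255.255) -> CORE-SW1
  159.16.0.0/12 (159.16.0.0 - 159.31.255.255) -> CORE-SW2
  159.27.128.0/17 (159.27.128.0 - 159.27.255.255) -> BRANCH-A
  159.27.128.0/18 (159.27.128.0 - 159.27.191.255) -> BORDER2
More-specific entries that do NOT match:
  159.27.152.128/28 (159.27.152.128 - 159.27.152.143) does not contain 159.27.153.138
  159.27.155.128/25 (159.27.155.128 - 159.27.155.255) does not contain 159.27.153.138
  159.27.155.0/24 (159.27.155.0 - 159.27.155.255) does not contain 159.27.153.138
  159.27.157.0/24 (159.27.157.0 - 159.27.157.255) does not contain 159.27.153.138
  159.27.156.0/22 (159.27.156.0 - 159.27.159.255) does not contain 159.27.153.138
  159.27.184.0/21 (159.27.184.0 - 159.27.191.255) does not contain 159.27.153.138
Longest matching prefix is /18 -> next hop BORDER2.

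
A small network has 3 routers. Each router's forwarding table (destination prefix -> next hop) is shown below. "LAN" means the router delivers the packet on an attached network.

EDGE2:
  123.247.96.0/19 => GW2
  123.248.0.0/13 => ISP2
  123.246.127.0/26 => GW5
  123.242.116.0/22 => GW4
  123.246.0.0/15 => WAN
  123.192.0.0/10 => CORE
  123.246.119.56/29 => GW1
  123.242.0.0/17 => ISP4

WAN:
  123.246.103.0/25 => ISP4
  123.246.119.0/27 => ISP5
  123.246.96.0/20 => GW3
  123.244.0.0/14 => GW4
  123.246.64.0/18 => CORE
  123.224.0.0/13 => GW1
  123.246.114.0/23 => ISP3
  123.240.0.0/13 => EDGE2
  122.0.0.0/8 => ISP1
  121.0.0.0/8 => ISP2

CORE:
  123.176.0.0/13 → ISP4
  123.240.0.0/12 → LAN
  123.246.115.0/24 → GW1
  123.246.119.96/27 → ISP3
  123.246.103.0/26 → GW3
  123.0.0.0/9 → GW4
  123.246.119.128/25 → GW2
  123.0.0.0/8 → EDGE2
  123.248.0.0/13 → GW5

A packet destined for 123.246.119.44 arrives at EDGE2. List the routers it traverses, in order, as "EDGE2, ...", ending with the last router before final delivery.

EDGE2, WAN, CORE

At EDGE2: longest match for 123.246.119.44 is 123.246.0.0/15 -> WAN
At WAN: longest match for 123.246.119.44 is 123.246.64.0/18 -> CORE
At CORE: longest match for 123.246.119.44 is 123.240.0.0/12 -> LAN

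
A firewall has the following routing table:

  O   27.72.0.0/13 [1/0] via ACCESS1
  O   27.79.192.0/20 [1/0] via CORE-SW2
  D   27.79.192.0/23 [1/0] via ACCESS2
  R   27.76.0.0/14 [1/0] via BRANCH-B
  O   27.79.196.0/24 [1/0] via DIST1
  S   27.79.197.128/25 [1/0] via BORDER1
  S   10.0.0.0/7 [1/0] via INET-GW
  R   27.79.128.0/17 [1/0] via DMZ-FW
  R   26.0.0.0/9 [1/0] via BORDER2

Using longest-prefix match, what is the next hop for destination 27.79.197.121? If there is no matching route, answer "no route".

CORE-SW2

Routes whose prefix contains 27.79.197.121:
  27.72.0.0/13 (27.72.0.0 - 27.79.255.255) -> ACCESS1
  27.76.0.0/14 (27.76.0.0 - 27.79.255.255) -> BRANCH-B
  27.79.128.0/17 (27.79.128.0 - 27.79.255.255) -> DMZ-FW
  27.79.192.0/20 (27.79.192.0 - 27.79.207.255) -> CORE-SW2
More-specific entries that do NOT match:
  27.79.197.128/25 (27.79.197.128 - 27.79.197.255) does not contain 27.79.197.121
  27.79.196.0/24 (27.79.196.0 - 27.79.196.255) does not contain 27.79.197.121
  27.79.192.0/23 (27.79.192.0 - 27.79.193.255) does not contain 27.79.197.121
Longest matching prefix is /20 -> next hop CORE-SW2.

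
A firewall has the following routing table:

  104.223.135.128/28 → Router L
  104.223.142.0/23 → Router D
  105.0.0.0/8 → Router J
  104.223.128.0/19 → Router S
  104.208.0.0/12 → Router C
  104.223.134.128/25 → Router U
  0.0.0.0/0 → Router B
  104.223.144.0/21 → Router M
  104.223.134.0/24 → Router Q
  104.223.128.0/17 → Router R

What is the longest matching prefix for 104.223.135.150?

Entries matching 104.223.135.150:
  0.0.0.0/0 (default, matches everything)
  104.208.0.0/12 (104.208.0.0 - 104.223.255.255)
  104.223.128.0/17 (104.223.128.0 - 104.223.255.255)
  104.223.128.0/19 (104.223.128.0 - 104.223.159.255)
Most specific is 104.223.128.0/19.

104.223.128.0/19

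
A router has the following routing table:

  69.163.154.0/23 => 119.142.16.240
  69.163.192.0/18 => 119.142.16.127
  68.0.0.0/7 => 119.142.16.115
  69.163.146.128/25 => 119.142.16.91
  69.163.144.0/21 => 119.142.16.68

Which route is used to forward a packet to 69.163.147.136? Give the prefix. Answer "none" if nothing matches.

Entries matching 69.163.147.136:
  68.0.0.0/7 (68.0.0.0 - 69.255.255.255)
  69.163.144.0/21 (69.163.144.0 - 69.163.151.255)
Most specific is 69.163.144.0/21.

69.163.144.0/21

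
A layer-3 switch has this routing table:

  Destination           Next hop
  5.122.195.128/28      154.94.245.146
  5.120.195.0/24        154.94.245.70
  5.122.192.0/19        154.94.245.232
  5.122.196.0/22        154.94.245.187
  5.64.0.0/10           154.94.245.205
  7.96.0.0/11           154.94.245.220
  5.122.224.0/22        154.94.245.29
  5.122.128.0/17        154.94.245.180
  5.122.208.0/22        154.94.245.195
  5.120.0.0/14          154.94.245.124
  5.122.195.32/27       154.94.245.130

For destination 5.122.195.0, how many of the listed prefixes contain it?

Prefixes containing 5.122.195.0:
  5.64.0.0/10 (5.64.0.0 - 5.127.255.255)
  5.120.0.0/14 (5.120.0.0 - 5.123.255.255)
  5.122.128.0/17 (5.122.128.0 - 5.122.255.255)
  5.122.192.0/19 (5.122.192.0 - 5.122.223.255)
Total matching entries: 4.

4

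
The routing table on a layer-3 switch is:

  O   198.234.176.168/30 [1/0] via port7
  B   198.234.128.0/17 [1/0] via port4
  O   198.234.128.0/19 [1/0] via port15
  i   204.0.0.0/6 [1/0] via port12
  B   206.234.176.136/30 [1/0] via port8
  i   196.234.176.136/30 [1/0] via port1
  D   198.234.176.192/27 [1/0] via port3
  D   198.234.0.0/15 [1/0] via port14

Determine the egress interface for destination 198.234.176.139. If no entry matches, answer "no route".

port4

Routes whose prefix contains 198.234.176.139:
  198.234.0.0/15 (198.234.0.0 - 198.235.255.255) -> port14
  198.234.128.0/17 (198.234.128.0 - 198.234.255.255) -> port4
More-specific entries that do NOT match:
  198.234.176.168/30 (198.234.176.168 - 198.234.176.171) does not contain 198.234.176.139
  206.234.176.136/30 (206.234.176.136 - 206.234.176.139) does not contain 198.234.176.139
  196.234.176.136/30 (196.234.176.136 - 196.234.176.139) does not contain 198.234.176.139
  198.234.176.192/27 (198.234.176.192 - 198.234.176.223) does not contain 198.234.176.139
  198.234.128.0/19 (198.234.128.0 - 198.234.159.255) does not contain 198.234.176.139
Longest matching prefix is /17 -> interface port4.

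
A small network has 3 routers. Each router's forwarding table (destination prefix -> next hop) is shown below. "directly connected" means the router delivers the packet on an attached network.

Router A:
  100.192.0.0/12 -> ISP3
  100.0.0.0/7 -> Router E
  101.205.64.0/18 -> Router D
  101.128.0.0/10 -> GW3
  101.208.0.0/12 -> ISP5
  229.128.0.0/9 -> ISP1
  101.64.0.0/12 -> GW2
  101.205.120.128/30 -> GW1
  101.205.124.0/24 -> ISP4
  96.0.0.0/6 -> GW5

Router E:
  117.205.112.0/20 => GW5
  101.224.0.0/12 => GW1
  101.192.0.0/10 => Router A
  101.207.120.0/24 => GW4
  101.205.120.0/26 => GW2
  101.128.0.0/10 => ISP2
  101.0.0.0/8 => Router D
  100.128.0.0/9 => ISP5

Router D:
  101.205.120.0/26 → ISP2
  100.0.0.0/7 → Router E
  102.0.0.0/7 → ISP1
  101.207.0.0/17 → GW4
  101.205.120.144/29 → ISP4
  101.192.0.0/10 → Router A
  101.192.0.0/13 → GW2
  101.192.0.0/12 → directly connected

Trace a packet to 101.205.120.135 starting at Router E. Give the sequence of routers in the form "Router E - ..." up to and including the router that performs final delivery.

At Router E: longest match for 101.205.120.135 is 101.192.0.0/10 -> Router A
At Router A: longest match for 101.205.120.135 is 101.205.64.0/18 -> Router D
At Router D: longest match for 101.205.120.135 is 101.192.0.0/12 -> directly connected

Router E - Router A - Router D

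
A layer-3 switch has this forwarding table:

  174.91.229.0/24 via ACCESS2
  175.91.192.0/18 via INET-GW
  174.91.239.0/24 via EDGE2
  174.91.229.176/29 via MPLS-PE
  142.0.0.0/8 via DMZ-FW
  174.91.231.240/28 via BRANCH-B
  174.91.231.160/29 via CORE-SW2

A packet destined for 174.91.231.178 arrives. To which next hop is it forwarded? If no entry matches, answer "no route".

No entry's prefix contains 174.91.231.178; there is no default route.

no route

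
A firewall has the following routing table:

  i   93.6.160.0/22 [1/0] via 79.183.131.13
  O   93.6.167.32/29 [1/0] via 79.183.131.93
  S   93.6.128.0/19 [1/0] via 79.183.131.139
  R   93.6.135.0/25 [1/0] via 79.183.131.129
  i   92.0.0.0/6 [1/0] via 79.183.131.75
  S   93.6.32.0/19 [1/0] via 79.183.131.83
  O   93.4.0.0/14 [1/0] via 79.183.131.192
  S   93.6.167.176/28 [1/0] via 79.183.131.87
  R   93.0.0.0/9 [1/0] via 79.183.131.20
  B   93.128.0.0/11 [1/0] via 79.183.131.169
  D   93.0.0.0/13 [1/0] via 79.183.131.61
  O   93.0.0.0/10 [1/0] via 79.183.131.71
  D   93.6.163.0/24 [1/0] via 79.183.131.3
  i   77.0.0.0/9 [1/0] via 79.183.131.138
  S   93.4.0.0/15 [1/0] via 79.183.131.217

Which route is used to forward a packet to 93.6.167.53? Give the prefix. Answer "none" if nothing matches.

Entries matching 93.6.167.53:
  92.0.0.0/6 (92.0.0.0 - 95.255.255.255)
  93.0.0.0/9 (93.0.0.0 - 93.127.255.255)
  93.0.0.0/10 (93.0.0.0 - 93.63.255.255)
  93.0.0.0/13 (93.0.0.0 - 93.7.255.255)
  93.4.0.0/14 (93.4.0.0 - 93.7.255.255)
Most specific is 93.4.0.0/14.

93.4.0.0/14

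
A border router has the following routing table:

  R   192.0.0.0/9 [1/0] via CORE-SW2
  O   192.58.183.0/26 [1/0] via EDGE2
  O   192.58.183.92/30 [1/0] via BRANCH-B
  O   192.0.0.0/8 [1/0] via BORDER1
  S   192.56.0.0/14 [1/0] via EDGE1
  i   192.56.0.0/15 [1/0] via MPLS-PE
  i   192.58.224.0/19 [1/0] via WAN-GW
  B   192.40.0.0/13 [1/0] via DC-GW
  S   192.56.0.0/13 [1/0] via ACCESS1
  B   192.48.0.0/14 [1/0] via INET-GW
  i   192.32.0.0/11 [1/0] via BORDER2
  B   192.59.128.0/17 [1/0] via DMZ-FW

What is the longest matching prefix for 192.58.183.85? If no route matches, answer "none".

Entries matching 192.58.183.85:
  192.0.0.0/8 (192.0.0.0 - 192.255.255.255)
  192.0.0.0/9 (192.0.0.0 - 192.127.255.255)
  192.32.0.0/11 (192.32.0.0 - 192.63.255.255)
  192.56.0.0/13 (192.56.0.0 - 192.63.255.255)
  192.56.0.0/14 (192.56.0.0 - 192.59.255.255)
Most specific is 192.56.0.0/14.

192.56.0.0/14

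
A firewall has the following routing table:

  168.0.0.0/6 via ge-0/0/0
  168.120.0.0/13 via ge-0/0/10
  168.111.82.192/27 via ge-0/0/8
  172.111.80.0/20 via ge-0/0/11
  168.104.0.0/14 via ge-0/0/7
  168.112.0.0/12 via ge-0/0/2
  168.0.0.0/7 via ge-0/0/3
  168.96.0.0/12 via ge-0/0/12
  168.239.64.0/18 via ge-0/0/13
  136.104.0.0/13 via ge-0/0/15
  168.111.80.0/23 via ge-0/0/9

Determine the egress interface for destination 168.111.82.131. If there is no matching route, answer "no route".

Routes whose prefix contains 168.111.82.131:
  168.0.0.0/6 (168.0.0.0 - 171.255.255.255) -> ge-0/0/0
  168.0.0.0/7 (168.0.0.0 - 169.255.255.255) -> ge-0/0/3
  168.96.0.0/12 (168.96.0.0 - 168.111.255.255) -> ge-0/0/12
More-specific entries that do NOT match:
  168.111.82.192/27 (168.111.82.192 - 168.111.82.223) does not contain 168.111.82.131
  168.111.80.0/23 (168.111.80.0 - 168.111.81.255) does not contain 168.111.82.131
  172.111.80.0/20 (172.111.80.0 - 172.111.95.255) does not contain 168.111.82.131
  168.239.64.0/18 (168.239.64.0 - 168.239.127.255) does not contain 168.111.82.131
  168.104.0.0/14 (168.104.0.0 - 168.107.255.255) does not contain 168.111.82.131
  168.120.0.0/13 (168.120.0.0 - 168.127.255.255) does not contain 168.111.82.131
  136.104.0.0/13 (136.104.0.0 - 136.111.255.255) does not contain 168.111.82.131
Longest matching prefix is /12 -> interface ge-0/0/12.

ge-0/0/12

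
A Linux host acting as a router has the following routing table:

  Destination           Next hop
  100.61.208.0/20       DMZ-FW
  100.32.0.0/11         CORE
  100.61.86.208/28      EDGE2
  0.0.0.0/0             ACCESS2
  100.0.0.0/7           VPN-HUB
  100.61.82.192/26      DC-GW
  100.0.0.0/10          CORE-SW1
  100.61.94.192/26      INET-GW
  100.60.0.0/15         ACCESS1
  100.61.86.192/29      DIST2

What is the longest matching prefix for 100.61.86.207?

Entries matching 100.61.86.207:
  0.0.0.0/0 (default, matches everything)
  100.0.0.0/7 (100.0.0.0 - 101.255.255.255)
  100.0.0.0/10 (100.0.0.0 - 100.63.255.255)
  100.32.0.0/11 (100.32.0.0 - 100.63.255.255)
  100.60.0.0/15 (100.60.0.0 - 100.61.255.255)
Most specific is 100.60.0.0/15.

100.60.0.0/15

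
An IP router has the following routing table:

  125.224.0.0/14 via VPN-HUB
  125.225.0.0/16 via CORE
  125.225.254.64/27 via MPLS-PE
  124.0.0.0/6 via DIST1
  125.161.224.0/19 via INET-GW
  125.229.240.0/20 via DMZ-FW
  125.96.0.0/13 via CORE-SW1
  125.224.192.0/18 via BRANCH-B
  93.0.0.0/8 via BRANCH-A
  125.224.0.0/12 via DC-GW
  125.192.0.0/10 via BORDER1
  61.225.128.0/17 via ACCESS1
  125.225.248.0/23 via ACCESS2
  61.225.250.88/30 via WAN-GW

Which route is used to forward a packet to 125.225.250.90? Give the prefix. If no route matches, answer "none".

Entries matching 125.225.250.90:
  124.0.0.0/6 (124.0.0.0 - 127.255.255.255)
  125.192.0.0/10 (125.192.0.0 - 125.255.255.255)
  125.224.0.0/12 (125.224.0.0 - 125.239.255.255)
  125.224.0.0/14 (125.224.0.0 - 125.227.255.255)
  125.225.0.0/16 (125.225.0.0 - 125.225.255.255)
Most specific is 125.225.0.0/16.

125.225.0.0/16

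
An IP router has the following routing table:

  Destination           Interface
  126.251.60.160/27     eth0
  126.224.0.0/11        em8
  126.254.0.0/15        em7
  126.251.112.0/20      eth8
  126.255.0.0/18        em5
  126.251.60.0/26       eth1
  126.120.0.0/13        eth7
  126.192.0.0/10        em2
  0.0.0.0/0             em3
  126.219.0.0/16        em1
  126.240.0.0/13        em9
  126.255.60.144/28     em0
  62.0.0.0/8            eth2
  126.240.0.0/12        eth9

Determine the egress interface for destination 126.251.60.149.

Routes whose prefix contains 126.251.60.149:
  0.0.0.0/0 (default, matches everything) -> em3
  126.192.0.0/10 (126.192.0.0 - 126.255.255.255) -> em2
  126.224.0.0/11 (126.224.0.0 - 126.255.255.255) -> em8
  126.240.0.0/12 (126.240.0.0 - 126.255.255.255) -> eth9
More-specific entries that do NOT match:
  126.255.60.144/28 (126.255.60.144 - 126.255.60.159) does not contain 126.251.60.149
  126.251.60.160/27 (126.251.60.160 - 126.251.60.191) does not contain 126.251.60.149
  126.251.60.0/26 (126.251.60.0 - 126.251.60.63) does not contain 126.251.60.149
  126.251.112.0/20 (126.251.112.0 - 126.251.127.255) does not contain 126.251.60.149
  126.255.0.0/18 (126.255.0.0 - 126.255.63.255) does not contain 126.251.60.149
  126.219.0.0/16 (126.219.0.0 - 126.219.255.255) does not contain 126.251.60.149
  126.254.0.0/15 (126.254.0.0 - 126.255.255.255) does not contain 126.251.60.149
  126.120.0.0/13 (126.120.0.0 - 126.127.255.255) does not contain 126.251.60.149
  126.240.0.0/13 (126.240.0.0 - 126.247.255.255) does not contain 126.251.60.149
Longest matching prefix is /12 -> interface eth9.

eth9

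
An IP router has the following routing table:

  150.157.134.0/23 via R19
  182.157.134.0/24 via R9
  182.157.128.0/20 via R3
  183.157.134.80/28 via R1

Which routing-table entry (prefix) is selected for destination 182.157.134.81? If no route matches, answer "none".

182.157.134.0/24

Entries matching 182.157.134.81:
  182.157.128.0/20 (182.157.128.0 - 182.157.143.255)
  182.157.134.0/24 (182.157.134.0 - 182.157.134.255)
Most specific is 182.157.134.0/24.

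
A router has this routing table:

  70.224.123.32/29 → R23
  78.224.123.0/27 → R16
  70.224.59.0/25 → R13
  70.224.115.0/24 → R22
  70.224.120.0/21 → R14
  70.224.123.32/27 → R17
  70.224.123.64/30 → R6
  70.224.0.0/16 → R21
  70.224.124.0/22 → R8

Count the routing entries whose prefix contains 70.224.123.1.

2

Prefixes containing 70.224.123.1:
  70.224.0.0/16 (70.224.0.0 - 70.224.255.255)
  70.224.120.0/21 (70.224.120.0 - 70.224.127.255)
Total matching entries: 2.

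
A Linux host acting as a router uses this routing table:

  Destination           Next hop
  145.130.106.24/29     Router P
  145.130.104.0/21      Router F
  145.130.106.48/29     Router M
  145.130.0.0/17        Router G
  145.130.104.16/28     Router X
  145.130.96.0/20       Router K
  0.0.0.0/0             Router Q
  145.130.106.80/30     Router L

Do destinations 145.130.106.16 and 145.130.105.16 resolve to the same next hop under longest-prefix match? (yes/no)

145.130.106.16: longest match 145.130.104.0/21 -> Router F
145.130.105.16: longest match 145.130.104.0/21 -> Router F

yes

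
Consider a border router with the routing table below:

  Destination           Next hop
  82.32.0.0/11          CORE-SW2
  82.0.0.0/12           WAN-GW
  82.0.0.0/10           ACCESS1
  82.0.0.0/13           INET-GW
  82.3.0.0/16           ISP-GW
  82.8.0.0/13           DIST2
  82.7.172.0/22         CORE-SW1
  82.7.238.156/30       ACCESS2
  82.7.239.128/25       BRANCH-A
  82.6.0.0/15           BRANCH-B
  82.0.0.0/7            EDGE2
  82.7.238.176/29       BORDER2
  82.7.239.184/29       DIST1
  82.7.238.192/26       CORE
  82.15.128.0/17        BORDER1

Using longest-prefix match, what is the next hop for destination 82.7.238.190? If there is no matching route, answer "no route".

Routes whose prefix contains 82.7.238.190:
  82.0.0.0/7 (82.0.0.0 - 83.255.255.255) -> EDGE2
  82.0.0.0/10 (82.0.0.0 - 82.63.255.255) -> ACCESS1
  82.0.0.0/12 (82.0.0.0 - 82.15.255.255) -> WAN-GW
  82.0.0.0/13 (82.0.0.0 - 82.7.255.255) -> INET-GW
  82.6.0.0/15 (82.6.0.0 - 82.7.255.255) -> BRANCH-B
More-specific entries that do NOT match:
  82.7.238.156/30 (82.7.238.156 - 82.7.238.159) does not contain 82.7.238.190
  82.7.238.176/29 (82.7.238.176 - 82.7.238.183) does not contain 82.7.238.190
  82.7.239.184/29 (82.7.239.184 - 82.7.239.191) does not contain 82.7.238.190
  82.7.238.192/26 (82.7.238.192 - 82.7.238.255) does not contain 82.7.238.190
  82.7.239.128/25 (82.7.239.128 - 82.7.239.255) does not contain 82.7.238.190
  82.7.172.0/22 (82.7.172.0 - 82.7.175.255) does not contain 82.7.238.190
  82.15.128.0/17 (82.15.128.0 - 82.15.255.255) does not contain 82.7.238.190
  82.3.0.0/16 (82.3.0.0 - 82.3.255.255) does not contain 82.7.238.190
Longest matching prefix is /15 -> next hop BRANCH-B.

BRANCH-B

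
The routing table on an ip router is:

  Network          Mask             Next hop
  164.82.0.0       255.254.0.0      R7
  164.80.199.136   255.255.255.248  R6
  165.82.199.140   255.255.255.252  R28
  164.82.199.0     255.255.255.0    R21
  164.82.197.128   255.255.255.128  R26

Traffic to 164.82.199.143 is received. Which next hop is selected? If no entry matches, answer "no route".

Routes whose prefix contains 164.82.199.143:
  164.82.0.0/15 (164.82.0.0 - 164.83.255.255) -> R7
  164.82.199.0/24 (164.82.199.0 - 164.82.199.255) -> R21
More-specific entries that do NOT match:
  165.82.199.140/30 (165.82.199.140 - 165.82.199.143) does not contain 164.82.199.143
  164.80.199.136/29 (164.80.199.136 - 164.80.199.143) does not contain 164.82.199.143
  164.82.197.128/25 (164.82.197.128 - 164.82.197.255) does not contain 164.82.199.143
Longest matching prefix is /24 -> next hop R21.

R21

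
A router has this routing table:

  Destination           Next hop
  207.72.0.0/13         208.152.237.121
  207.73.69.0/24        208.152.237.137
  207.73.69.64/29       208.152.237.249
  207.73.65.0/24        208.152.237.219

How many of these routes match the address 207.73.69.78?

2

Prefixes containing 207.73.69.78:
  207.72.0.0/13 (207.72.0.0 - 207.79.255.255)
  207.73.69.0/24 (207.73.69.0 - 207.73.69.255)
Total matching entries: 2.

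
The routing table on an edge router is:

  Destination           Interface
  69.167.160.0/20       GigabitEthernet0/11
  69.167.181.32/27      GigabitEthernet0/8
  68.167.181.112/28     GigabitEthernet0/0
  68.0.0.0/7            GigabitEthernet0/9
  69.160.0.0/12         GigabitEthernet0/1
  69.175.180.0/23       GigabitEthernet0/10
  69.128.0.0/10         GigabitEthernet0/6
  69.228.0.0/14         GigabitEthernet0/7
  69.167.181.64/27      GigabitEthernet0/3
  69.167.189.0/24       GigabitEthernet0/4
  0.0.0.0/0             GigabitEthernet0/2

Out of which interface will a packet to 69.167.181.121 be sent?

Routes whose prefix contains 69.167.181.121:
  0.0.0.0/0 (default, matches everything) -> GigabitEthernet0/2
  68.0.0.0/7 (68.0.0.0 - 69.255.255.255) -> GigabitEthernet0/9
  69.128.0.0/10 (69.128.0.0 - 69.191.255.255) -> GigabitEthernet0/6
  69.160.0.0/12 (69.160.0.0 - 69.175.255.255) -> GigabitEthernet0/1
More-specific entries that do NOT match:
  68.167.181.112/28 (68.167.181.112 - 68.167.181.127) does not contain 69.167.181.121
  69.167.181.32/27 (69.167.181.32 - 69.167.181.63) does not contain 69.167.181.121
  69.167.181.64/27 (69.167.181.64 - 69.167.181.95) does not contain 69.167.181.121
  69.167.189.0/24 (69.167.189.0 - 69.167.189.255) does not contain 69.167.181.121
  69.175.180.0/23 (69.175.180.0 - 69.175.181.255) does not contain 69.167.181.121
  69.167.160.0/20 (69.167.160.0 - 69.167.175.255) does not contain 69.167.181.121
  69.228.0.0/14 (69.228.0.0 - 69.231.255.255) does not contain 69.167.181.121
Longest matching prefix is /12 -> interface GigabitEthernet0/1.

GigabitEthernet0/1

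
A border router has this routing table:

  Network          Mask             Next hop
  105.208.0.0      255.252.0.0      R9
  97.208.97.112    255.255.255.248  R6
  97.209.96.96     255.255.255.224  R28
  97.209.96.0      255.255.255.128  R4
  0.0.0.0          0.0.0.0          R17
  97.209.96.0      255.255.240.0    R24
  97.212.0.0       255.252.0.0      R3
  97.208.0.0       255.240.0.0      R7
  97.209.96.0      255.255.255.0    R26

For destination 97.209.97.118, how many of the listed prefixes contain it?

Prefixes containing 97.209.97.118:
  0.0.0.0/0 (default, matches everything)
  97.208.0.0/12 (97.208.0.0 - 97.223.255.255)
  97.209.96.0/20 (97.209.96.0 - 97.209.111.255)
Total matching entries: 3.

3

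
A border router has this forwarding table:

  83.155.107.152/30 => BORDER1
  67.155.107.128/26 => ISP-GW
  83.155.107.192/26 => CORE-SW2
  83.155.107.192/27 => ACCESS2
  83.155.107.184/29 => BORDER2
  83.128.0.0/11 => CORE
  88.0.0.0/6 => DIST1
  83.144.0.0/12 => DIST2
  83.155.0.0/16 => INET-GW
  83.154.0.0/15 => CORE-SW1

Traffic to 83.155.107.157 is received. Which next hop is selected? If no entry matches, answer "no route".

INET-GW

Routes whose prefix contains 83.155.107.157:
  83.128.0.0/11 (83.128.0.0 - 83.159.255.255) -> CORE
  83.144.0.0/12 (83.144.0.0 - 83.159.255.255) -> DIST2
  83.154.0.0/15 (83.154.0.0 - 83.155.255.255) -> CORE-SW1
  83.155.0.0/16 (83.155.0.0 - 83.155.255.255) -> INET-GW
More-specific entries that do NOT match:
  83.155.107.152/30 (83.155.107.152 - 83.155.107.155) does not contain 83.155.107.157
  83.155.107.184/29 (83.155.107.184 - 83.155.107.191) does not contain 83.155.107.157
  83.155.107.192/27 (83.155.107.192 - 83.155.107.223) does not contain 83.155.107.157
  67.155.107.128/26 (67.155.107.128 - 67.155.107.191) does not contain 83.155.107.157
  83.155.107.192/26 (83.155.107.192 - 83.155.107.255) does not contain 83.155.107.157
Longest matching prefix is /16 -> next hop INET-GW.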